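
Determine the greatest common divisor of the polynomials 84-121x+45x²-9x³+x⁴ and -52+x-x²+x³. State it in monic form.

-4+x

Euclidean algorithm in ℚ[x]:
  x⁴-9x³+45x²-121x+84 = (x-8)(x³-x²+x-52) + (36x²-61x-332)
  x³-x²+x-52 = ((1/36)x+25/1296)(36x²-61x-332) + ((14773/1296)x-14773/324)
  36x²-61x-332 = ((46656/14773)x+107568/14773)((14773/1296)x-14773/324) + (0)
Last nonzero remainder: (14773/1296)x-14773/324. Dividing through by 14773/1296 gives the monic gcd x-4.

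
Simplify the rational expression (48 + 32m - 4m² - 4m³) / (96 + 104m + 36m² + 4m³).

(6 + m - m²)/(12 + 7m + m²)

By polynomial division,
  -4m³ - 4m² + 32m + 48 = (-1)(4m³ + 36m² + 104m + 96) + (32m² + 136m + 144)
  4m³ + 36m² + 104m + 96 = ((1/8)m + 19/32)(32m² + 136m + 144) + ((21/4)m + 21/2)
  32m² + 136m + 144 = ((128/21)m + 96/7)((21/4)m + 21/2) + (0)
Last nonzero remainder: (21/4)m + 21/2. Dividing through by 21/4 gives the monic gcd m + 2.
Cancel m + 2 from numerator and denominator to get the reduced form.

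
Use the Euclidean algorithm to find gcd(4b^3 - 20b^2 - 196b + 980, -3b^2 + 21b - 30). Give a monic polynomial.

By polynomial division,
  4b^3 - 20b^2 - 196b + 980 = (-(4/3)b - 8/3)(-3b^2 + 21b - 30) + (-180b + 900)
  -3b^2 + 21b - 30 = ((1/60)b - 1/30)(-180b + 900) + (0)
Last nonzero remainder: -180b + 900. Dividing through by -180 gives the monic gcd b - 5.

b - 5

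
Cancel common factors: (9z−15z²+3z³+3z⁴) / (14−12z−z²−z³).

Euclidean algorithm in ℚ[z]:
  3z⁴+3z³−15z²+9z = (−3z)(−z³−z²−12z+14) + (−51z²+51z)
  −z³−z²−12z+14 = ((1/51)z+2/51)(−51z²+51z) + (−14z+14)
  −51z²+51z = ((51/14)z)(−14z+14) + (0)
Last nonzero remainder: −14z+14. Dividing through by −14 gives the monic gcd z−1.
Cancel z−1 from numerator and denominator to get the reduced form.

(9z−6z²−3z³)/(14+2z+z²)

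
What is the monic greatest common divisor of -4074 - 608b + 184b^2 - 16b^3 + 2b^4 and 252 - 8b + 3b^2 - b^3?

-7 + b

Euclidean algorithm in ℚ[b]:
  2b^4 - 16b^3 + 184b^2 - 608b - 4074 = (-2b + 10)(-b^3 + 3b^2 - 8b + 252) + (138b^2 - 24b - 6594)
  -b^3 + 3b^2 - 8b + 252 = (-(1/138)b + 65/3174)(138b^2 - 24b - 6594) + (-(29249/529)b + 204743/529)
  138b^2 - 24b - 6594 = (-(73002/29249)b - 498318/29249)(-(29249/529)b + 204743/529) + (0)
Last nonzero remainder: -(29249/529)b + 204743/529. Dividing through by -29249/529 gives the monic gcd b - 7.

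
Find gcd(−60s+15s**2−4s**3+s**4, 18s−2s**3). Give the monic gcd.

s

By polynomial division,
  s**4−4s**3+15s**2−60s = (−(1/2)s+2)(−2s**3+18s) + (24s**2−96s)
  −2s**3+18s = (−(1/12)s−1/3)(24s**2−96s) + (−14s)
  24s**2−96s = (−(12/7)s+48/7)(−14s) + (0)
Last nonzero remainder: −14s. Dividing through by −14 gives the monic gcd s.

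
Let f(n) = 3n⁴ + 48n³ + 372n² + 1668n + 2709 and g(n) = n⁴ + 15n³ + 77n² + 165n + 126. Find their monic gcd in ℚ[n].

n² + 10n + 21

By polynomial division,
  3n⁴ + 48n³ + 372n² + 1668n + 2709 = (3)(n⁴ + 15n³ + 77n² + 165n + 126) + (3n³ + 141n² + 1173n + 2331)
  n⁴ + 15n³ + 77n² + 165n + 126 = ((1/3)n - 32/3)(3n³ + 141n² + 1173n + 2331) + (1190n² + 11900n + 24990)
  3n³ + 141n² + 1173n + 2331 = ((3/1190)n + 111/1190)(1190n² + 11900n + 24990) + (0)
Last nonzero remainder: 1190n² + 11900n + 24990. Dividing through by 1190 gives the monic gcd n² + 10n + 21.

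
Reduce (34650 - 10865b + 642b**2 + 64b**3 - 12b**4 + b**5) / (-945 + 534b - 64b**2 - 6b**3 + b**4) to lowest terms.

Apply the Euclidean algorithm:
  b**5 - 12b**4 + 64b**3 + 642b**2 - 10865b + 34650 = (b - 6)(b**4 - 6b**3 - 64b**2 + 534b - 945) + (92b**3 - 276b**2 - 6716b + 28980)
  b**4 - 6b**3 - 64b**2 + 534b - 945 = ((1/92)b - 3/92)(92b**3 - 276b**2 - 6716b + 28980) + (0)
Last nonzero remainder: 92b**3 - 276b**2 - 6716b + 28980. Dividing through by 92 gives the monic gcd b**3 - 3b**2 - 73b + 315.
Cancel b**3 - 3b**2 - 73b + 315 from numerator and denominator to get the reduced form.

(110 - 9b + b**2)/(-3 + b)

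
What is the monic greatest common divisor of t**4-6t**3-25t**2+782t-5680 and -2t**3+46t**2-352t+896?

t-8

Apply the Euclidean algorithm:
  t**4-6t**3-25t**2+782t-5680 = (-(1/2)t-17/2)(-2t**3+46t**2-352t+896) + (190t**2-1762t+1936)
  -2t**3+46t**2-352t+896 = (-(1/95)t+1304/9025)(190t**2-1762t+1936) + (-(695232/9025)t+5561856/9025)
  190t**2-1762t+1936 = (-(857375/347616)t+1092025/347616)(-(695232/9025)t+5561856/9025) + (0)
Last nonzero remainder: -(695232/9025)t+5561856/9025. Dividing through by -695232/9025 gives the monic gcd t-8.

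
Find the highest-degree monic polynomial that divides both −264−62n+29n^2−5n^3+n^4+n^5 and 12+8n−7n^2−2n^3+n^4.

−6−n+n^2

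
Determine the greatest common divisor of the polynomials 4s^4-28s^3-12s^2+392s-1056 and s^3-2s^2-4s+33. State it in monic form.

s^2-5s+11

By polynomial division,
  4s^4-28s^3-12s^2+392s-1056 = (4s-20)(s^3-2s^2-4s+33) + (-36s^2+180s-396)
  s^3-2s^2-4s+33 = (-(1/36)s-1/12)(-36s^2+180s-396) + (0)
Last nonzero remainder: -36s^2+180s-396. Dividing through by -36 gives the monic gcd s^2-5s+11.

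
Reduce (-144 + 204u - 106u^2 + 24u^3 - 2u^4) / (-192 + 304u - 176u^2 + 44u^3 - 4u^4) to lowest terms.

(-3 + u)/(-4 + 2u)

Repeated division with remainder:
  -2u^4 + 24u^3 - 106u^2 + 204u - 144 = (1/2)(-4u^4 + 44u^3 - 176u^2 + 304u - 192) + (2u^3 - 18u^2 + 52u - 48)
  -4u^4 + 44u^3 - 176u^2 + 304u - 192 = (-2u + 4)(2u^3 - 18u^2 + 52u - 48) + (0)
Last nonzero remainder: 2u^3 - 18u^2 + 52u - 48. Dividing through by 2 gives the monic gcd u^3 - 9u^2 + 26u - 24.
Cancel u^3 - 9u^2 + 26u - 24 from numerator and denominator to get the reduced form.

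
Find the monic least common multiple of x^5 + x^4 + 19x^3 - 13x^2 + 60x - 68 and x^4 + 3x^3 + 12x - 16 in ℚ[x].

By polynomial division,
  x^5 + x^4 + 19x^3 - 13x^2 + 60x - 68 = (x - 2)(x^4 + 3x^3 + 12x - 16) + (25x^3 - 25x^2 + 100x - 100)
  x^4 + 3x^3 + 12x - 16 = ((1/25)x + 4/25)(25x^3 - 25x^2 + 100x - 100) + (0)
Last nonzero remainder: 25x^3 - 25x^2 + 100x - 100. Dividing through by 25 gives the monic gcd x^3 - x^2 + 4x - 4.
Then lcm(f, g) = f·g / gcd(f, g); expanding and making the result monic gives the answer.

x^6 + 5x^5 + 23x^4 + 63x^3 + 8x^2 + 172x - 272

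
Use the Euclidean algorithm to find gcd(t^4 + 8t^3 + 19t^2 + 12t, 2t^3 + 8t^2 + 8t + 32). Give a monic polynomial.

Apply the Euclidean algorithm:
  t^4 + 8t^3 + 19t^2 + 12t = ((1/2)t + 2)(2t^3 + 8t^2 + 8t + 32) + (−t^2 − 20t − 64)
  2t^3 + 8t^2 + 8t + 32 = (−2t + 32)(−t^2 − 20t − 64) + (520t + 2080)
  −t^2 − 20t − 64 = (−(1/520)t − 2/65)(520t + 2080) + (0)
Last nonzero remainder: 520t + 2080. Dividing through by 520 gives the monic gcd t + 4.

t + 4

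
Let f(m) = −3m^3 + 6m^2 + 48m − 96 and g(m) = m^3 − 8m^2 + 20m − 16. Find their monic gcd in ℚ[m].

m^2 − 6m + 8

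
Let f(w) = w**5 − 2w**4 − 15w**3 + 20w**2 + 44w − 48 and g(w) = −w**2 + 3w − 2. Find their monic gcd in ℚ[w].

w**2 − 3w + 2

Euclidean algorithm in ℚ[w]:
  w**5 − 2w**4 − 15w**3 + 20w**2 + 44w − 48 = (−w**3 − w**2 + 14w + 24)(−w**2 + 3w − 2) + (0)
Last nonzero remainder: −w**2 + 3w − 2. Dividing through by −1 gives the monic gcd w**2 − 3w + 2.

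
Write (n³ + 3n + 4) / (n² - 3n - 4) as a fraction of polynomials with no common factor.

(n² - n + 4)/(n - 4)

Repeated division with remainder:
  n³ + 3n + 4 = (n + 3)(n² - 3n - 4) + (16n + 16)
  n² - 3n - 4 = ((1/16)n - 1/4)(16n + 16) + (0)
Last nonzero remainder: 16n + 16. Dividing through by 16 gives the monic gcd n + 1.
Cancel n + 1 from numerator and denominator to get the reduced form.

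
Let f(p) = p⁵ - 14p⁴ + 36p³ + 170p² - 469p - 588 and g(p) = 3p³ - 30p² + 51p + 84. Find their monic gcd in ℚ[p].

p³ - 10p² + 17p + 28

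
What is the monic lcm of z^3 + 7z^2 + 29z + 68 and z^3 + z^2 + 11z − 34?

z^4 + 5z^3 + 15z^2 + 10z − 136

Apply the Euclidean algorithm:
  z^3 + 7z^2 + 29z + 68 = (z^3 + z^2 + 11z − 34) + (6z^2 + 18z + 102)
  z^3 + z^2 + 11z − 34 = ((1/6)z − 1/3)(6z^2 + 18z + 102) + (0)
Last nonzero remainder: 6z^2 + 18z + 102. Dividing through by 6 gives the monic gcd z^2 + 3z + 17.
Then lcm(f, g) = f·g / gcd(f, g); expanding and making the result monic gives the answer.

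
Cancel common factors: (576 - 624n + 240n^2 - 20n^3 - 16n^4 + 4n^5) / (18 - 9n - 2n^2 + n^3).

Repeated division with remainder:
  4n^5 - 16n^4 - 20n^3 + 240n^2 - 624n + 576 = (4n^2 - 8n)(n^3 - 2n^2 - 9n + 18) + (96n^2 - 480n + 576)
  n^3 - 2n^2 - 9n + 18 = ((1/96)n + 1/32)(96n^2 - 480n + 576) + (0)
Last nonzero remainder: 96n^2 - 480n + 576. Dividing through by 96 gives the monic gcd n^2 - 5n + 6.
Cancel n^2 - 5n + 6 from numerator and denominator to get the reduced form.

(96 - 24n + 4n^2 + 4n^3)/(3 + n)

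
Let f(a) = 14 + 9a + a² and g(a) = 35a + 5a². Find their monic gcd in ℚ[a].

7 + a

Repeated division with remainder:
  a² + 9a + 14 = (1/5)(5a² + 35a) + (2a + 14)
  5a² + 35a = ((5/2)a)(2a + 14) + (0)
Last nonzero remainder: 2a + 14. Dividing through by 2 gives the monic gcd a + 7.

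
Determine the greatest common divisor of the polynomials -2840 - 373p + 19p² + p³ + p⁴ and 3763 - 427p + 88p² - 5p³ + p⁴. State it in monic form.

71 + 4p + p²

Apply the Euclidean algorithm:
  p⁴ + p³ + 19p² - 373p - 2840 = (p⁴ - 5p³ + 88p² - 427p + 3763) + (6p³ - 69p² + 54p - 6603)
  p⁴ - 5p³ + 88p² - 427p + 3763 = ((1/6)p + 13/12)(6p³ - 69p² + 54p - 6603) + ((615/4)p² + 615p + 43665/4)
  6p³ - 69p² + 54p - 6603 = ((8/205)p - 124/205)((615/4)p² + 615p + 43665/4) + (0)
Last nonzero remainder: (615/4)p² + 615p + 43665/4. Dividing through by 615/4 gives the monic gcd p² + 4p + 71.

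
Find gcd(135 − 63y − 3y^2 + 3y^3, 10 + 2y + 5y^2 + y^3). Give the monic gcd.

Repeated division with remainder:
  3y^3 − 3y^2 − 63y + 135 = (3)(y^3 + 5y^2 + 2y + 10) + (−18y^2 − 69y + 105)
  y^3 + 5y^2 + 2y + 10 = (−(1/18)y − 7/108)(−18y^2 − 69y + 105) + ((121/36)y + 605/36)
  −18y^2 − 69y + 105 = (−(648/121)y + 756/121)((121/36)y + 605/36) + (0)
Last nonzero remainder: (121/36)y + 605/36. Dividing through by 121/36 gives the monic gcd y + 5.

5 + y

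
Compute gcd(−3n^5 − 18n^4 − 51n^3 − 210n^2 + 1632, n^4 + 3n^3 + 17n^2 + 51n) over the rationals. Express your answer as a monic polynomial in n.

n^2 + 17

Apply the Euclidean algorithm:
  −3n^5 − 18n^4 − 51n^3 − 210n^2 + 1632 = (−3n − 9)(n^4 + 3n^3 + 17n^2 + 51n) + (27n^3 + 96n^2 + 459n + 1632)
  n^4 + 3n^3 + 17n^2 + 51n = ((1/27)n − 5/243)(27n^3 + 96n^2 + 459n + 1632) + ((160/81)n^2 + 2720/81)
  27n^3 + 96n^2 + 459n + 1632 = ((2187/160)n + 243/5)((160/81)n^2 + 2720/81) + (0)
Last nonzero remainder: (160/81)n^2 + 2720/81. Dividing through by 160/81 gives the monic gcd n^2 + 17.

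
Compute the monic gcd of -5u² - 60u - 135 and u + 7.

1

Repeated division with remainder:
  -5u² - 60u - 135 = (-5u - 25)(u + 7) + (40)
  u + 7 = ((1/40)u + 7/40)(40) + (0)
The last nonzero remainder is the constant 40, so the polynomials are coprime and gcd = 1.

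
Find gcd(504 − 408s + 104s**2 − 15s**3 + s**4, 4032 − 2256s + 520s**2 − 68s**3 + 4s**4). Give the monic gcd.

−252 + 78s − 13s**2 + s**3

Repeated division with remainder:
  s**4 − 15s**3 + 104s**2 − 408s + 504 = (1/4)(4s**4 − 68s**3 + 520s**2 − 2256s + 4032) + (2s**3 − 26s**2 + 156s − 504)
  4s**4 − 68s**3 + 520s**2 − 2256s + 4032 = (2s − 8)(2s**3 − 26s**2 + 156s − 504) + (0)
Last nonzero remainder: 2s**3 − 26s**2 + 156s − 504. Dividing through by 2 gives the monic gcd s**3 − 13s**2 + 78s − 252.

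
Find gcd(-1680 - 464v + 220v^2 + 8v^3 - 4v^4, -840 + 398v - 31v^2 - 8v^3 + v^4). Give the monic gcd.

By polynomial division,
  -4v^4 + 8v^3 + 220v^2 - 464v - 1680 = (-4)(v^4 - 8v^3 - 31v^2 + 398v - 840) + (-24v^3 + 96v^2 + 1128v - 5040)
  v^4 - 8v^3 - 31v^2 + 398v - 840 = (-(1/24)v + 1/6)(-24v^3 + 96v^2 + 1128v - 5040) + (0)
Last nonzero remainder: -24v^3 + 96v^2 + 1128v - 5040. Dividing through by -24 gives the monic gcd v^3 - 4v^2 - 47v + 210.

210 - 47v - 4v^2 + v^3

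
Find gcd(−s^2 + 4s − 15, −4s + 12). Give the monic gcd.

Euclidean algorithm in ℚ[s]:
  −s^2 + 4s − 15 = ((1/4)s − 1/4)(−4s + 12) + (−12)
  −4s + 12 = ((1/3)s − 1)(−12) + (0)
The last nonzero remainder is the constant −12, so the polynomials are coprime and gcd = 1.

1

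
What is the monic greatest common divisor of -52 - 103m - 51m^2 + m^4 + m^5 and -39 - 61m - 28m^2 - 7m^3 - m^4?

13 + 16m + 4m^2 + m^3

Repeated division with remainder:
  m^5 + m^4 - 51m^2 - 103m - 52 = (-m + 6)(-m^4 - 7m^3 - 28m^2 - 61m - 39) + (14m^3 + 56m^2 + 224m + 182)
  -m^4 - 7m^3 - 28m^2 - 61m - 39 = (-(1/14)m - 3/14)(14m^3 + 56m^2 + 224m + 182) + (0)
Last nonzero remainder: 14m^3 + 56m^2 + 224m + 182. Dividing through by 14 gives the monic gcd m^3 + 4m^2 + 16m + 13.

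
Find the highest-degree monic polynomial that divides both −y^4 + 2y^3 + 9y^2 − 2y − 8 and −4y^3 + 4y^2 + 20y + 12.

Repeated division with remainder:
  −y^4 + 2y^3 + 9y^2 − 2y − 8 = ((1/4)y − 1/4)(−4y^3 + 4y^2 + 20y + 12) + (5y^2 − 5)
  −4y^3 + 4y^2 + 20y + 12 = (−(4/5)y + 4/5)(5y^2 − 5) + (16y + 16)
  5y^2 − 5 = ((5/16)y − 5/16)(16y + 16) + (0)
Last nonzero remainder: 16y + 16. Dividing through by 16 gives the monic gcd y + 1.

y + 1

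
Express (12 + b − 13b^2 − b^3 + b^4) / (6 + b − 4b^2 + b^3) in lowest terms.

(12 − 11b − 2b^2 + b^3)/(6 − 5b + b^2)

By polynomial division,
  b^4 − b^3 − 13b^2 + b + 12 = (b + 3)(b^3 − 4b^2 + b + 6) + (−2b^2 − 8b − 6)
  b^3 − 4b^2 + b + 6 = (−(1/2)b + 4)(−2b^2 − 8b − 6) + (30b + 30)
  −2b^2 − 8b − 6 = (−(1/15)b − 1/5)(30b + 30) + (0)
Last nonzero remainder: 30b + 30. Dividing through by 30 gives the monic gcd b + 1.
Cancel b + 1 from numerator and denominator to get the reduced form.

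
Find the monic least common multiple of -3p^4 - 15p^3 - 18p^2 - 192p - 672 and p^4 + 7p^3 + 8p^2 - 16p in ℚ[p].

p^6 + 4p^5 + p^4 + 58p^3 + 160p^2 - 224p

Euclidean algorithm in ℚ[p]:
  -3p^4 - 15p^3 - 18p^2 - 192p - 672 = (-3)(p^4 + 7p^3 + 8p^2 - 16p) + (6p^3 + 6p^2 - 240p - 672)
  p^4 + 7p^3 + 8p^2 - 16p = ((1/6)p + 1)(6p^3 + 6p^2 - 240p - 672) + (42p^2 + 336p + 672)
  6p^3 + 6p^2 - 240p - 672 = ((1/7)p - 1)(42p^2 + 336p + 672) + (0)
Last nonzero remainder: 42p^2 + 336p + 672. Dividing through by 42 gives the monic gcd p^2 + 8p + 16.
Then lcm(f, g) = f·g / gcd(f, g); expanding and making the result monic gives the answer.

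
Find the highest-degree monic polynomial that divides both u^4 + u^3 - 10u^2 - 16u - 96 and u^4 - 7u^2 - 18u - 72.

u^3 - 3u^2 + 2u - 24

Apply the Euclidean algorithm:
  u^4 + u^3 - 10u^2 - 16u - 96 = (u^4 - 7u^2 - 18u - 72) + (u^3 - 3u^2 + 2u - 24)
  u^4 - 7u^2 - 18u - 72 = (u + 3)(u^3 - 3u^2 + 2u - 24) + (0)
The last nonzero remainder u^3 - 3u^2 + 2u - 24 is already monic.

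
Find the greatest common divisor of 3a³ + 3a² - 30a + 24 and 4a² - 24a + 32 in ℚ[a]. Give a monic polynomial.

a - 2

Repeated division with remainder:
  3a³ + 3a² - 30a + 24 = ((3/4)a + 21/4)(4a² - 24a + 32) + (72a - 144)
  4a² - 24a + 32 = ((1/18)a - 2/9)(72a - 144) + (0)
Last nonzero remainder: 72a - 144. Dividing through by 72 gives the monic gcd a - 2.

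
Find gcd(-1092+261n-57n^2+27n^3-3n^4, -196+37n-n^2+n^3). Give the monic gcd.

-4+n

Repeated division with remainder:
  -3n^4+27n^3-57n^2+261n-1092 = (-3n+24)(n^3-n^2+37n-196) + (78n^2-1215n+3612)
  n^3-n^2+37n-196 = ((1/78)n+379/2028)(78n^2-1215n+3612) + ((147203/676)n-147203/169)
  78n^2-1215n+3612 = ((52728/147203)n-87204/21029)((147203/676)n-147203/169) + (0)
Last nonzero remainder: (147203/676)n-147203/169. Dividing through by 147203/676 gives the monic gcd n-4.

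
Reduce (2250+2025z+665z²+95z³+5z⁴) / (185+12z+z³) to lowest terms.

Apply the Euclidean algorithm:
  5z⁴+95z³+665z²+2025z+2250 = (5z+95)(z³+12z+185) + (605z²-40z-15325)
  z³+12z+185 = ((1/605)z+8/73205)(605z²-40z-15325) + ((546621/14641)z+2733105/14641)
  605z²-40z-15325 = ((8857805/546621)z-44874665/546621)((546621/14641)z+2733105/14641) + (0)
Last nonzero remainder: (546621/14641)z+2733105/14641. Dividing through by 546621/14641 gives the monic gcd z+5.
Cancel z+5 from numerator and denominator to get the reduced form.

(450+315z+70z²+5z³)/(37-5z+z²)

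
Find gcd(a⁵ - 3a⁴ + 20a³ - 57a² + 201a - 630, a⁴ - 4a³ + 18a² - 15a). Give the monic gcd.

a² - 3a + 15

Repeated division with remainder:
  a⁵ - 3a⁴ + 20a³ - 57a² + 201a - 630 = (a + 1)(a⁴ - 4a³ + 18a² - 15a) + (6a³ - 60a² + 216a - 630)
  a⁴ - 4a³ + 18a² - 15a = ((1/6)a + 1)(6a³ - 60a² + 216a - 630) + (42a² - 126a + 630)
  6a³ - 60a² + 216a - 630 = ((1/7)a - 1)(42a² - 126a + 630) + (0)
Last nonzero remainder: 42a² - 126a + 630. Dividing through by 42 gives the monic gcd a² - 3a + 15.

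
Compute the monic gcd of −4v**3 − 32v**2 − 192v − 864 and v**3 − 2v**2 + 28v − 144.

v**2 + 2v + 36

Repeated division with remainder:
  −4v**3 − 32v**2 − 192v − 864 = (−4)(v**3 − 2v**2 + 28v − 144) + (−40v**2 − 80v − 1440)
  v**3 − 2v**2 + 28v − 144 = (−(1/40)v + 1/10)(−40v**2 − 80v − 1440) + (0)
Last nonzero remainder: −40v**2 − 80v − 1440. Dividing through by −40 gives the monic gcd v**2 + 2v + 36.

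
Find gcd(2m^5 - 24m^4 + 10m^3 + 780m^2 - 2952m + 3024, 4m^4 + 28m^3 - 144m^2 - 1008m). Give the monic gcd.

m^2 - 36

By polynomial division,
  2m^5 - 24m^4 + 10m^3 + 780m^2 - 2952m + 3024 = ((1/2)m - 19/2)(4m^4 + 28m^3 - 144m^2 - 1008m) + (348m^3 - 84m^2 - 12528m + 3024)
  4m^4 + 28m^3 - 144m^2 - 1008m = ((1/87)m + 70/841)(348m^3 - 84m^2 - 12528m + 3024) + ((5880/841)m^2 - 211680/841)
  348m^3 - 84m^2 - 12528m + 3024 = ((24389/490)m - 841/70)((5880/841)m^2 - 211680/841) + (0)
Last nonzero remainder: (5880/841)m^2 - 211680/841. Dividing through by 5880/841 gives the monic gcd m^2 - 36.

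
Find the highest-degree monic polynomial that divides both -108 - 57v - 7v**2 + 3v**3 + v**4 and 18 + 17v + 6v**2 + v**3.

Apply the Euclidean algorithm:
  v**4 + 3v**3 - 7v**2 - 57v - 108 = (v - 3)(v**3 + 6v**2 + 17v + 18) + (-6v**2 - 24v - 54)
  v**3 + 6v**2 + 17v + 18 = (-(1/6)v - 1/3)(-6v**2 - 24v - 54) + (0)
Last nonzero remainder: -6v**2 - 24v - 54. Dividing through by -6 gives the monic gcd v**2 + 4v + 9.

9 + 4v + v**2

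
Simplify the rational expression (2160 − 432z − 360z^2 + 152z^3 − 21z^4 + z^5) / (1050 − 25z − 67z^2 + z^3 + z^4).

Apply the Euclidean algorithm:
  z^5 − 21z^4 + 152z^3 − 360z^2 − 432z + 2160 = (z − 22)(z^4 + z^3 − 67z^2 − 25z + 1050) + (241z^3 − 1809z^2 − 2032z + 25260)
  z^4 + z^3 − 67z^2 − 25z + 1050 = ((1/241)z + 2050/58081)(241z^3 − 1809z^2 − 2032z + 25260) + ((306735/58081)z^2 − (3374085/58081)z + 9202050/58081)
  241z^3 − 1809z^2 − 2032z + 25260 = ((13997521/306735)z + 48904202/306735)((306735/58081)z^2 − (3374085/58081)z + 9202050/58081) + (0)
Last nonzero remainder: (306735/58081)z^2 − (3374085/58081)z + 9202050/58081. Dividing through by 306735/58081 gives the monic gcd z^2 − 11z + 30.
Cancel z^2 − 11z + 30 from numerator and denominator to get the reduced form.

(72 + 12z − 10z^2 + z^3)/(35 + 12z + z^2)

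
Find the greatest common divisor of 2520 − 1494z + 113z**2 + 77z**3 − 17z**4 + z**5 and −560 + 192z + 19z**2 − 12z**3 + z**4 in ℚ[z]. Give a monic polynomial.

140 − 13z − 8z**2 + z**3

Euclidean algorithm in ℚ[z]:
  z**5 − 17z**4 + 77z**3 + 113z**2 − 1494z + 2520 = (z − 5)(z**4 − 12z**3 + 19z**2 + 192z − 560) + (−2z**3 + 16z**2 + 26z − 280)
  z**4 − 12z**3 + 19z**2 + 192z − 560 = (−(1/2)z + 2)(−2z**3 + 16z**2 + 26z − 280) + (0)
Last nonzero remainder: −2z**3 + 16z**2 + 26z − 280. Dividing through by −2 gives the monic gcd z**3 − 8z**2 − 13z + 140.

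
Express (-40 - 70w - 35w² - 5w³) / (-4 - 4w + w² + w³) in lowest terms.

By polynomial division,
  -5w³ - 35w² - 70w - 40 = (-5)(w³ + w² - 4w - 4) + (-30w² - 90w - 60)
  w³ + w² - 4w - 4 = (-(1/30)w + 1/15)(-30w² - 90w - 60) + (0)
Last nonzero remainder: -30w² - 90w - 60. Dividing through by -30 gives the monic gcd w² + 3w + 2.
Cancel w² + 3w + 2 from numerator and denominator to get the reduced form.

(-20 - 5w)/(-2 + w)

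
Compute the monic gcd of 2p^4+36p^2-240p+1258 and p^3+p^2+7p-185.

Repeated division with remainder:
  2p^4+36p^2-240p+1258 = (2p-2)(p^3+p^2+7p-185) + (24p^2+144p+888)
  p^3+p^2+7p-185 = ((1/24)p-5/24)(24p^2+144p+888) + (0)
Last nonzero remainder: 24p^2+144p+888. Dividing through by 24 gives the monic gcd p^2+6p+37.

p^2+6p+37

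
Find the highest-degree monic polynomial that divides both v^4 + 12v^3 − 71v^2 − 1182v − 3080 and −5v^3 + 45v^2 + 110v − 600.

v^2 − 6v − 40

Repeated division with remainder:
  v^4 + 12v^3 − 71v^2 − 1182v − 3080 = (−(1/5)v − 21/5)(−5v^3 + 45v^2 + 110v − 600) + (140v^2 − 840v − 5600)
  −5v^3 + 45v^2 + 110v − 600 = (−(1/28)v + 3/28)(140v^2 − 840v − 5600) + (0)
Last nonzero remainder: 140v^2 − 840v − 5600. Dividing through by 140 gives the monic gcd v^2 − 6v − 40.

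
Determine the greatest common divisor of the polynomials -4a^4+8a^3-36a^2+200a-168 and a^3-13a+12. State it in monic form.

By polynomial division,
  -4a^4+8a^3-36a^2+200a-168 = (-4a+8)(a^3-13a+12) + (-88a^2+352a-264)
  a^3-13a+12 = (-(1/88)a-1/22)(-88a^2+352a-264) + (0)
Last nonzero remainder: -88a^2+352a-264. Dividing through by -88 gives the monic gcd a^2-4a+3.

a^2-4a+3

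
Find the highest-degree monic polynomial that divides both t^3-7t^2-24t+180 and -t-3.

1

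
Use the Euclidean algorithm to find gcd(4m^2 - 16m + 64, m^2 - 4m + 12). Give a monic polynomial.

By polynomial division,
  4m^2 - 16m + 64 = (4)(m^2 - 4m + 12) + (16)
  m^2 - 4m + 12 = ((1/16)m^2 - (1/4)m + 3/4)(16) + (0)
The last nonzero remainder is the constant 16, so the polynomials are coprime and gcd = 1.

1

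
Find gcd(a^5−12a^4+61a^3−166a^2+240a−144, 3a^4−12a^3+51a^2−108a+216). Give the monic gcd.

a^2−4a+8

Euclidean algorithm in ℚ[a]:
  a^5−12a^4+61a^3−166a^2+240a−144 = ((1/3)a−8/3)(3a^4−12a^3+51a^2−108a+216) + (12a^3+6a^2−120a+432)
  3a^4−12a^3+51a^2−108a+216 = ((1/4)a−9/8)(12a^3+6a^2−120a+432) + ((351/4)a^2−351a+702)
  12a^3+6a^2−120a+432 = ((16/117)a+8/13)((351/4)a^2−351a+702) + (0)
Last nonzero remainder: (351/4)a^2−351a+702. Dividing through by 351/4 gives the monic gcd a^2−4a+8.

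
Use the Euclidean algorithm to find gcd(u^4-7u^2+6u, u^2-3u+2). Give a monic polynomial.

Repeated division with remainder:
  u^4-7u^2+6u = (u^2+3u)(u^2-3u+2) + (0)
The last nonzero remainder u^2-3u+2 is already monic.

u^2-3u+2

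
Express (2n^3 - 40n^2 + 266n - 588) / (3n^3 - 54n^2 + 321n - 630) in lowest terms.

Repeated division with remainder:
  2n^3 - 40n^2 + 266n - 588 = (2/3)(3n^3 - 54n^2 + 321n - 630) + (-4n^2 + 52n - 168)
  3n^3 - 54n^2 + 321n - 630 = (-(3/4)n + 15/4)(-4n^2 + 52n - 168) + (0)
Last nonzero remainder: -4n^2 + 52n - 168. Dividing through by -4 gives the monic gcd n^2 - 13n + 42.
Cancel n^2 - 13n + 42 from numerator and denominator to get the reduced form.

(2n - 14)/(3n - 15)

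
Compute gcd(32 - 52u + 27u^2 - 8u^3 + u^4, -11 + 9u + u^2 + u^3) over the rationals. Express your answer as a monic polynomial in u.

-1 + u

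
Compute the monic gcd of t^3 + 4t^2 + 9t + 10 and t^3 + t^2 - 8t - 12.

By polynomial division,
  t^3 + 4t^2 + 9t + 10 = (t^3 + t^2 - 8t - 12) + (3t^2 + 17t + 22)
  t^3 + t^2 - 8t - 12 = ((1/3)t - 14/9)(3t^2 + 17t + 22) + ((100/9)t + 200/9)
  3t^2 + 17t + 22 = ((27/100)t + 99/100)((100/9)t + 200/9) + (0)
Last nonzero remainder: (100/9)t + 200/9. Dividing through by 100/9 gives the monic gcd t + 2.

t + 2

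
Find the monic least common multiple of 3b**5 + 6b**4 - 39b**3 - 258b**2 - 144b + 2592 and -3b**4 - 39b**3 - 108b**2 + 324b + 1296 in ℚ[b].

b**7 + 14b**6 + 47b**5 - 170b**4 - 1548b**3 - 2808b**2 + 8640b + 31104

Apply the Euclidean algorithm:
  3b**5 + 6b**4 - 39b**3 - 258b**2 - 144b + 2592 = (-b + 11)(-3b**4 - 39b**3 - 108b**2 + 324b + 1296) + (282b**3 + 1254b**2 - 2412b - 11664)
  -3b**4 - 39b**3 - 108b**2 + 324b + 1296 = (-(1/94)b - 201/2209)(282b**3 + 1254b**2 - 2412b - 11664) + (-(43200/2209)b**2 - (43200/2209)b + 518400/2209)
  282b**3 + 1254b**2 - 2412b - 11664 = (-(103823/7200)b - 19881/400)(-(43200/2209)b**2 - (43200/2209)b + 518400/2209) + (0)
Last nonzero remainder: -(43200/2209)b**2 - (43200/2209)b + 518400/2209. Dividing through by -43200/2209 gives the monic gcd b**2 + b - 12.
Then lcm(f, g) = f·g / gcd(f, g); expanding and making the result monic gives the answer.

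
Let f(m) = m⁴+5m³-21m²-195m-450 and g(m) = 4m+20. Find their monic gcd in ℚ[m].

m+5

Apply the Euclidean algorithm:
  m⁴+5m³-21m²-195m-450 = ((1/4)m³-(21/4)m-45/2)(4m+20) + (0)
Last nonzero remainder: 4m+20. Dividing through by 4 gives the monic gcd m+5.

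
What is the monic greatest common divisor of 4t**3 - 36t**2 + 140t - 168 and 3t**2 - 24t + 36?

t - 2

Euclidean algorithm in ℚ[t]:
  4t**3 - 36t**2 + 140t - 168 = ((4/3)t - 4/3)(3t**2 - 24t + 36) + (60t - 120)
  3t**2 - 24t + 36 = ((1/20)t - 3/10)(60t - 120) + (0)
Last nonzero remainder: 60t - 120. Dividing through by 60 gives the monic gcd t - 2.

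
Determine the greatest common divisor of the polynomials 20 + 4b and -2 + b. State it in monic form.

Repeated division with remainder:
  4b + 20 = (4)(b - 2) + (28)
  b - 2 = ((1/28)b - 1/14)(28) + (0)
The last nonzero remainder is the constant 28, so the polynomials are coprime and gcd = 1.

1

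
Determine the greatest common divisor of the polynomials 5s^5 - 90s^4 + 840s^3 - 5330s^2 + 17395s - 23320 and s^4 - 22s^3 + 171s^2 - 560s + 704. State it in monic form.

Apply the Euclidean algorithm:
  5s^5 - 90s^4 + 840s^3 - 5330s^2 + 17395s - 23320 = (5s + 20)(s^4 - 22s^3 + 171s^2 - 560s + 704) + (425s^3 - 5950s^2 + 25075s - 37400)
  s^4 - 22s^3 + 171s^2 - 560s + 704 = ((1/425)s - 8/425)(425s^3 - 5950s^2 + 25075s - 37400) + (0)
Last nonzero remainder: 425s^3 - 5950s^2 + 25075s - 37400. Dividing through by 425 gives the monic gcd s^3 - 14s^2 + 59s - 88.

s^3 - 14s^2 + 59s - 88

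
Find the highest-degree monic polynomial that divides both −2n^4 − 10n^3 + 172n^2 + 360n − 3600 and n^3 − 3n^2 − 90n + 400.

Euclidean algorithm in ℚ[n]:
  −2n^4 − 10n^3 + 172n^2 + 360n − 3600 = (−2n − 16)(n^3 − 3n^2 − 90n + 400) + (−56n^2 − 280n + 2800)
  n^3 − 3n^2 − 90n + 400 = (−(1/56)n + 1/7)(−56n^2 − 280n + 2800) + (0)
Last nonzero remainder: −56n^2 − 280n + 2800. Dividing through by −56 gives the monic gcd n^2 + 5n − 50.

n^2 + 5n − 50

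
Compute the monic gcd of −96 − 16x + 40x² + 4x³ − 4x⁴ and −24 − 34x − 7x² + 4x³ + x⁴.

−6 − x + x²

Repeated division with remainder:
  −4x⁴ + 4x³ + 40x² − 16x − 96 = (−4)(x⁴ + 4x³ − 7x² − 34x − 24) + (20x³ + 12x² − 152x − 192)
  x⁴ + 4x³ − 7x² − 34x − 24 = ((1/20)x + 17/100)(20x³ + 12x² − 152x − 192) + (−(36/25)x² + (36/25)x + 216/25)
  20x³ + 12x² − 152x − 192 = (−(125/9)x − 200/9)(−(36/25)x² + (36/25)x + 216/25) + (0)
Last nonzero remainder: −(36/25)x² + (36/25)x + 216/25. Dividing through by −36/25 gives the monic gcd x² − x − 6.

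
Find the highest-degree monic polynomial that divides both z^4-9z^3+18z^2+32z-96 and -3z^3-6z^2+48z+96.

z^2-2z-8

Apply the Euclidean algorithm:
  z^4-9z^3+18z^2+32z-96 = (-(1/3)z+11/3)(-3z^3-6z^2+48z+96) + (56z^2-112z-448)
  -3z^3-6z^2+48z+96 = (-(3/56)z-3/14)(56z^2-112z-448) + (0)
Last nonzero remainder: 56z^2-112z-448. Dividing through by 56 gives the monic gcd z^2-2z-8.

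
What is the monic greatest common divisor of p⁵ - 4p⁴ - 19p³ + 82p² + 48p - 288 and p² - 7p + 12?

Repeated division with remainder:
  p⁵ - 4p⁴ - 19p³ + 82p² + 48p - 288 = (p³ + 3p² - 10p - 24)(p² - 7p + 12) + (0)
The last nonzero remainder p² - 7p + 12 is already monic.

p² - 7p + 12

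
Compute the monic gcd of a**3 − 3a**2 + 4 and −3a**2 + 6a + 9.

a + 1

By polynomial division,
  a**3 − 3a**2 + 4 = (−(1/3)a + 1/3)(−3a**2 + 6a + 9) + (a + 1)
  −3a**2 + 6a + 9 = (−3a + 9)(a + 1) + (0)
The last nonzero remainder a + 1 is already monic.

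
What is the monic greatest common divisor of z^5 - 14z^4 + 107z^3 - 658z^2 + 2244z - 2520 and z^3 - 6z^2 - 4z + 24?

z^2 - 8z + 12

Euclidean algorithm in ℚ[z]:
  z^5 - 14z^4 + 107z^3 - 658z^2 + 2244z - 2520 = (z^2 - 8z + 63)(z^3 - 6z^2 - 4z + 24) + (-336z^2 + 2688z - 4032)
  z^3 - 6z^2 - 4z + 24 = (-(1/336)z - 1/168)(-336z^2 + 2688z - 4032) + (0)
Last nonzero remainder: -336z^2 + 2688z - 4032. Dividing through by -336 gives the monic gcd z^2 - 8z + 12.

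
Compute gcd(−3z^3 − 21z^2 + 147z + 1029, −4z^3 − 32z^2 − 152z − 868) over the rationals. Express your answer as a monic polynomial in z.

Repeated division with remainder:
  −3z^3 − 21z^2 + 147z + 1029 = (3/4)(−4z^3 − 32z^2 − 152z − 868) + (3z^2 + 261z + 1680)
  −4z^3 − 32z^2 − 152z − 868 = (−(4/3)z + 316/3)(3z^2 + 261z + 1680) + (−25404z − 177828)
  3z^2 + 261z + 1680 = (−(1/8468)z − 20/2117)(−25404z − 177828) + (0)
Last nonzero remainder: −25404z − 177828. Dividing through by −25404 gives the monic gcd z + 7.

z + 7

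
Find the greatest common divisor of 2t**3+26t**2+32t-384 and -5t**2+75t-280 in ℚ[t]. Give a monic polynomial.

By polynomial division,
  2t**3+26t**2+32t-384 = (-(2/5)t-56/5)(-5t**2+75t-280) + (760t-3520)
  -5t**2+75t-280 = (-(1/152)t+197/2888)(760t-3520) + (-14400/361)
  760t-3520 = (-(6859/360)t+3971/45)(-14400/361) + (0)
The last nonzero remainder is the constant -14400/361, so the polynomials are coprime and gcd = 1.

1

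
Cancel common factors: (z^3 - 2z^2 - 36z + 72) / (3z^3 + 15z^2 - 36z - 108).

By polynomial division,
  z^3 - 2z^2 - 36z + 72 = (1/3)(3z^3 + 15z^2 - 36z - 108) + (-7z^2 - 24z + 108)
  3z^3 + 15z^2 - 36z - 108 = (-(3/7)z - 33/49)(-7z^2 - 24z + 108) + (-(288/49)z - 1728/49)
  -7z^2 - 24z + 108 = ((343/288)z - 49/16)(-(288/49)z - 1728/49) + (0)
Last nonzero remainder: -(288/49)z - 1728/49. Dividing through by -288/49 gives the monic gcd z + 6.
Cancel z + 6 from numerator and denominator to get the reduced form.

(z^2 - 8z + 12)/(3z^2 - 3z - 18)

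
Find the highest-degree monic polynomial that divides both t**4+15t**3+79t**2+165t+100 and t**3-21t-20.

Euclidean algorithm in ℚ[t]:
  t**4+15t**3+79t**2+165t+100 = (t+15)(t**3-21t-20) + (100t**2+500t+400)
  t**3-21t-20 = ((1/100)t-1/20)(100t**2+500t+400) + (0)
Last nonzero remainder: 100t**2+500t+400. Dividing through by 100 gives the monic gcd t**2+5t+4.

t**2+5t+4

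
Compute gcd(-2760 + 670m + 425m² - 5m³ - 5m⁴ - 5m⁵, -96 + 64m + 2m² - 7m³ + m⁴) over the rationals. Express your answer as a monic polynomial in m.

24 - 10m - 3m² + m³

Apply the Euclidean algorithm:
  -5m⁵ - 5m⁴ - 5m³ + 425m² + 670m - 2760 = (-5m - 40)(m⁴ - 7m³ + 2m² + 64m - 96) + (-275m³ + 825m² + 2750m - 6600)
  m⁴ - 7m³ + 2m² + 64m - 96 = (-(1/275)m + 4/275)(-275m³ + 825m² + 2750m - 6600) + (0)
Last nonzero remainder: -275m³ + 825m² + 2750m - 6600. Dividing through by -275 gives the monic gcd m³ - 3m² - 10m + 24.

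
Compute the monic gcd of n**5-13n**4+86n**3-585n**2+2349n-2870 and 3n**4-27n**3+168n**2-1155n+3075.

n**3-4n**2+36n-205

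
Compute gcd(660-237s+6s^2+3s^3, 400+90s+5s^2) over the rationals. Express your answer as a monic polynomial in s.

1

Repeated division with remainder:
  3s^3+6s^2-237s+660 = ((3/5)s-48/5)(5s^2+90s+400) + (387s+4500)
  5s^2+90s+400 = ((5/387)s+1370/16641)(387s+4500) + (54600/1849)
  387s+4500 = ((238521/18200)s+27735/182)(54600/1849) + (0)
The last nonzero remainder is the constant 54600/1849, so the polynomials are coprime and gcd = 1.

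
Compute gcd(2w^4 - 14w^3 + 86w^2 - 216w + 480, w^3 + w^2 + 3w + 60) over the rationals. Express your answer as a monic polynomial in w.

w^2 - 3w + 15

Repeated division with remainder:
  2w^4 - 14w^3 + 86w^2 - 216w + 480 = (2w - 16)(w^3 + w^2 + 3w + 60) + (96w^2 - 288w + 1440)
  w^3 + w^2 + 3w + 60 = ((1/96)w + 1/24)(96w^2 - 288w + 1440) + (0)
Last nonzero remainder: 96w^2 - 288w + 1440. Dividing through by 96 gives the monic gcd w^2 - 3w + 15.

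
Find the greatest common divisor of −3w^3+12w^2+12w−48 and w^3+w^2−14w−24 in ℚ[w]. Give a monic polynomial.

w^2−2w−8

Repeated division with remainder:
  −3w^3+12w^2+12w−48 = (−3)(w^3+w^2−14w−24) + (15w^2−30w−120)
  w^3+w^2−14w−24 = ((1/15)w+1/5)(15w^2−30w−120) + (0)
Last nonzero remainder: 15w^2−30w−120. Dividing through by 15 gives the monic gcd w^2−2w−8.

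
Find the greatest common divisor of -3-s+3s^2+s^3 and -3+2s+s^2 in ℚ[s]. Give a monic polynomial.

-3+2s+s^2

Euclidean algorithm in ℚ[s]:
  s^3+3s^2-s-3 = (s+1)(s^2+2s-3) + (0)
The last nonzero remainder s^2+2s-3 is already monic.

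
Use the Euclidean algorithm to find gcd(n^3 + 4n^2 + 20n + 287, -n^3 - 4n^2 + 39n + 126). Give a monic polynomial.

n + 7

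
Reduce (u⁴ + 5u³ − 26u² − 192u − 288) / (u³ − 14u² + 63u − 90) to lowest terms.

Apply the Euclidean algorithm:
  u⁴ + 5u³ − 26u² − 192u − 288 = (u + 19)(u³ − 14u² + 63u − 90) + (177u² − 1299u + 1422)
  u³ − 14u² + 63u − 90 = ((1/177)u − 131/3481)(177u² − 1299u + 1422) + ((21168/3481)u − 127008/3481)
  177u² − 1299u + 1422 = ((205379/7056)u − 274999/7056)((21168/3481)u − 127008/3481) + (0)
Last nonzero remainder: (21168/3481)u − 127008/3481. Dividing through by 21168/3481 gives the monic gcd u − 6.
Cancel u − 6 from numerator and denominator to get the reduced form.

(u³ + 11u² + 40u + 48)/(u² − 8u + 15)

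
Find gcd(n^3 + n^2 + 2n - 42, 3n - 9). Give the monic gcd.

n - 3

Euclidean algorithm in ℚ[n]:
  n^3 + n^2 + 2n - 42 = ((1/3)n^2 + (4/3)n + 14/3)(3n - 9) + (0)
Last nonzero remainder: 3n - 9. Dividing through by 3 gives the monic gcd n - 3.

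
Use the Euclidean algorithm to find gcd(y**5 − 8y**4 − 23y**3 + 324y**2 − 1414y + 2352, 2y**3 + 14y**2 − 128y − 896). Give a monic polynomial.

y**2 − y − 56

By polynomial division,
  y**5 − 8y**4 − 23y**3 + 324y**2 − 1414y + 2352 = ((1/2)y**2 − (15/2)y + 73)(2y**3 + 14y**2 − 128y − 896) + (−1210y**2 + 1210y + 67760)
  2y**3 + 14y**2 − 128y − 896 = (−(1/605)y − 8/605)(−1210y**2 + 1210y + 67760) + (0)
Last nonzero remainder: −1210y**2 + 1210y + 67760. Dividing through by −1210 gives the monic gcd y**2 − y − 56.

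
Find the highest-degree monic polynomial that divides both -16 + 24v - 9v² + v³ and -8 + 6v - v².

Euclidean algorithm in ℚ[v]:
  v³ - 9v² + 24v - 16 = (-v + 3)(-v² + 6v - 8) + (-2v + 8)
  -v² + 6v - 8 = ((1/2)v - 1)(-2v + 8) + (0)
Last nonzero remainder: -2v + 8. Dividing through by -2 gives the monic gcd v - 4.

-4 + v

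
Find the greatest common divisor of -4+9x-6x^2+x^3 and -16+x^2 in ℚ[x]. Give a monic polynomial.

Repeated division with remainder:
  x^3-6x^2+9x-4 = (x-6)(x^2-16) + (25x-100)
  x^2-16 = ((1/25)x+4/25)(25x-100) + (0)
Last nonzero remainder: 25x-100. Dividing through by 25 gives the monic gcd x-4.

-4+x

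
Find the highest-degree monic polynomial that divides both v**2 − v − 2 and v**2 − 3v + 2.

Euclidean algorithm in ℚ[v]:
  v**2 − v − 2 = (v**2 − 3v + 2) + (2v − 4)
  v**2 − 3v + 2 = ((1/2)v − 1/2)(2v − 4) + (0)
Last nonzero remainder: 2v − 4. Dividing through by 2 gives the monic gcd v − 2.

v − 2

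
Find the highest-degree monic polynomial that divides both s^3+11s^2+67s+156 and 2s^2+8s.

Repeated division with remainder:
  s^3+11s^2+67s+156 = ((1/2)s+7/2)(2s^2+8s) + (39s+156)
  2s^2+8s = ((2/39)s)(39s+156) + (0)
Last nonzero remainder: 39s+156. Dividing through by 39 gives the monic gcd s+4.

s+4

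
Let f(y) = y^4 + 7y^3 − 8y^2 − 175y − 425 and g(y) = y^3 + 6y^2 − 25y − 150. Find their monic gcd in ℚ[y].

Apply the Euclidean algorithm:
  y^4 + 7y^3 − 8y^2 − 175y − 425 = (y + 1)(y^3 + 6y^2 − 25y − 150) + (11y^2 − 275)
  y^3 + 6y^2 − 25y − 150 = ((1/11)y + 6/11)(11y^2 − 275) + (0)
Last nonzero remainder: 11y^2 − 275. Dividing through by 11 gives the monic gcd y^2 − 25.

y^2 − 25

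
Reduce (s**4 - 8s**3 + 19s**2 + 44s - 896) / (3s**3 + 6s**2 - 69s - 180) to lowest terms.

Repeated division with remainder:
  s**4 - 8s**3 + 19s**2 + 44s - 896 = ((1/3)s - 10/3)(3s**3 + 6s**2 - 69s - 180) + (62s**2 - 126s - 1496)
  3s**3 + 6s**2 - 69s - 180 = ((3/62)s + 375/1922)(62s**2 - 126s - 1496) + ((26880/961)s + 107520/961)
  62s**2 - 126s - 1496 = ((29791/13440)s - 179707/13440)((26880/961)s + 107520/961) + (0)
Last nonzero remainder: (26880/961)s + 107520/961. Dividing through by 26880/961 gives the monic gcd s + 4.
Cancel s + 4 from numerator and denominator to get the reduced form.

(s**3 - 12s**2 + 67s - 224)/(3s**2 - 6s - 45)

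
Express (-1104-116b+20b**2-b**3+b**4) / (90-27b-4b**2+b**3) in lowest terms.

By polynomial division,
  b**4-b**3+20b**2-116b-1104 = (b+3)(b**3-4b**2-27b+90) + (59b**2-125b-1374)
  b**3-4b**2-27b+90 = ((1/59)b-111/3481)(59b**2-125b-1374) + (-(26796/3481)b+160776/3481)
  59b**2-125b-1374 = (-(205379/26796)b-797149/26796)(-(26796/3481)b+160776/3481) + (0)
Last nonzero remainder: -(26796/3481)b+160776/3481. Dividing through by -26796/3481 gives the monic gcd b-6.
Cancel b-6 from numerator and denominator to get the reduced form.

(184+50b+5b**2+b**3)/(-15+2b+b**2)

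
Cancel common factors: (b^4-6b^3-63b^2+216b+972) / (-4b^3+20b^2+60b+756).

(-b^3-3b^2+36b+108)/(4b^2+16b+84)

Repeated division with remainder:
  b^4-6b^3-63b^2+216b+972 = (-(1/4)b+1/4)(-4b^3+20b^2+60b+756) + (-53b^2+390b+783)
  -4b^3+20b^2+60b+756 = ((4/53)b+500/2809)(-53b^2+390b+783) + (-(192456/2809)b+1732104/2809)
  -53b^2+390b+783 = ((148877/192456)b+81461/64152)(-(192456/2809)b+1732104/2809) + (0)
Last nonzero remainder: -(192456/2809)b+1732104/2809. Dividing through by -192456/2809 gives the monic gcd b-9.
Cancel b-9 from numerator and denominator to get the reduced form.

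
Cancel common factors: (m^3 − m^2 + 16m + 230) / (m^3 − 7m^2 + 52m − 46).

(m + 5)/(m − 1)

By polynomial division,
  m^3 − m^2 + 16m + 230 = (m^3 − 7m^2 + 52m − 46) + (6m^2 − 36m + 276)
  m^3 − 7m^2 + 52m − 46 = ((1/6)m − 1/6)(6m^2 − 36m + 276) + (0)
Last nonzero remainder: 6m^2 − 36m + 276. Dividing through by 6 gives the monic gcd m^2 − 6m + 46.
Cancel m^2 − 6m + 46 from numerator and denominator to get the reduced form.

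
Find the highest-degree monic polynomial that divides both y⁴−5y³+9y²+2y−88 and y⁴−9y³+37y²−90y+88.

y³−7y²+23y−44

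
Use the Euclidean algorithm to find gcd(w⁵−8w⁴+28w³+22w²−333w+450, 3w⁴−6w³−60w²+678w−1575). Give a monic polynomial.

w³−9w²+43w−75

Euclidean algorithm in ℚ[w]:
  w⁵−8w⁴+28w³+22w²−333w+450 = ((1/3)w−2)(3w⁴−6w³−60w²+678w−1575) + (36w³−324w²+1548w−2700)
  3w⁴−6w³−60w²+678w−1575 = ((1/12)w+7/12)(36w³−324w²+1548w−2700) + (0)
Last nonzero remainder: 36w³−324w²+1548w−2700. Dividing through by 36 gives the monic gcd w³−9w²+43w−75.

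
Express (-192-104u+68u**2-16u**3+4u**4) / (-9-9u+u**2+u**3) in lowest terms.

(64-8u+4u**2)/(3+u)

By polynomial division,
  4u**4-16u**3+68u**2-104u-192 = (4u-20)(u**3+u**2-9u-9) + (124u**2-248u-372)
  u**3+u**2-9u-9 = ((1/124)u+3/124)(124u**2-248u-372) + (0)
Last nonzero remainder: 124u**2-248u-372. Dividing through by 124 gives the monic gcd u**2-2u-3.
Cancel u**2-2u-3 from numerator and denominator to get the reduced form.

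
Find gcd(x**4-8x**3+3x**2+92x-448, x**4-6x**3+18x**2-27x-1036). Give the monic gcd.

Euclidean algorithm in ℚ[x]:
  x**4-8x**3+3x**2+92x-448 = (x**4-6x**3+18x**2-27x-1036) + (-2x**3-15x**2+119x+588)
  x**4-6x**3+18x**2-27x-1036 = (-(1/2)x+27/4)(-2x**3-15x**2+119x+588) + ((715/4)x**2-(2145/4)x-5005)
  -2x**3-15x**2+119x+588 = (-(8/715)x-84/715)((715/4)x**2-(2145/4)x-5005) + (0)
Last nonzero remainder: (715/4)x**2-(2145/4)x-5005. Dividing through by 715/4 gives the monic gcd x**2-3x-28.

x**2-3x-28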